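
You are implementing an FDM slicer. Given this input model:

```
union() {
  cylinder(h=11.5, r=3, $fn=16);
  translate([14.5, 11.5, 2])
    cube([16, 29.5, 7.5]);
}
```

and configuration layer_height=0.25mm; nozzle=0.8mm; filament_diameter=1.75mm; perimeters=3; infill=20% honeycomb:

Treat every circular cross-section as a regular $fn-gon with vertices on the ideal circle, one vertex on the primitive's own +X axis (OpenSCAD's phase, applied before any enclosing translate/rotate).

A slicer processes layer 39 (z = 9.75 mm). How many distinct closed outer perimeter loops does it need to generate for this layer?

At z = 9.75 mm: the r=3 cylinder gives a regular 16-gon of circumradius 3 (constant along its height); the cube at (14.5, 11.5) does not reach this height (z outside [2, 9.5]); Combining (union): only the r=3 cylinder is present, so the union is just that shape — 1 connected region. The result has 1 disconnected region.

1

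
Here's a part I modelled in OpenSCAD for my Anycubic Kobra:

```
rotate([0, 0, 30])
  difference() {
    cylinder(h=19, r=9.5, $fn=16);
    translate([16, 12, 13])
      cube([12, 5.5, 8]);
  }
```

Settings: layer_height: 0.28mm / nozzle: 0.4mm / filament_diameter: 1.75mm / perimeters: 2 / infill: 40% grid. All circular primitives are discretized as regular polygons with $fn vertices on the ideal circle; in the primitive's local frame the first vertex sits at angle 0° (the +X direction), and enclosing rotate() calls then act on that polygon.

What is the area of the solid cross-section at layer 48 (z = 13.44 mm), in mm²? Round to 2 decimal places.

At z = 13.44 mm: the cylinder: section is a regular 16-gon, circumradius r=9.5 (area = (16/2)·9.500²·sin(360°/16) = 276.30 mm²); the cube at (16, 12) (footprint 12×5.5) is included at this height (area 66.00 mm²); Taking the first minus the rest: starting from the r=9.5 cylinder (276.30 mm²), the 12×5.5 cube at (16, 12) misses the remaining region (no effect) — area = 276.30 mm²; (rotated 30° about Z; rotation is an isometry so areas/perimeters/island counts are preserved). Overall, the cross-section is a single solid region. Net area = 276.30 mm².

276.30 mm²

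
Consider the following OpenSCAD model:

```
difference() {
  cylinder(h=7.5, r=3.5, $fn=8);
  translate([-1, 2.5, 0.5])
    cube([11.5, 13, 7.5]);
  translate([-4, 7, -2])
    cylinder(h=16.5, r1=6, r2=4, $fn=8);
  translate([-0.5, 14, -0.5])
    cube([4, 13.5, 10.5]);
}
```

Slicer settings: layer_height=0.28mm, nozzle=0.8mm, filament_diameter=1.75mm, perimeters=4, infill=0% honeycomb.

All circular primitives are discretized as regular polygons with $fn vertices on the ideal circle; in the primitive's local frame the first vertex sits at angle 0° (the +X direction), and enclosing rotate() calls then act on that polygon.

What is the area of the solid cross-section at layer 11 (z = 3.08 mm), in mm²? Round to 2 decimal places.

At z = 3.08 mm: the r=3.5 cylinder contributes a regular 8-gon of circumradius 3.5 (area = (8/2)·3.500²·sin(360°/8) = 34.65 mm²); the 11.5×13 cube at (-1, 2.5) contributes its full rectangle (area 149.50 mm²); the cone at (-4, 7) contributes a regular 8-gon of circumradius 5.384 (interpolated between r1=6 and r2=4 at t=0.308) (area = (8/2)·5.384²·sin(360°/8) = 82.00 mm²); the cube at (-0.5, 14) (footprint 4×13.5) is included at this height (area 54.00 mm²); After the difference (first − rest): starting from the r=3.5 cylinder (34.65 mm²), the 11.5×13 cube at (-1, 2.5) partially overlaps it — only the 2.00 mm² overlap (of its 149.50 mm²) is removed, clipping the outline; the cone at (-4, 7) partially overlaps it — only the 0.35 mm² overlap (of its 82.00 mm²) is removed, clipping the outline; the 4×13.5 cube at (-0.5, 14) misses the remaining region (no effect) — area = 32.30 mm². Overall, the cross-section is a single solid region. Net area = 32.30 mm².

32.30 mm²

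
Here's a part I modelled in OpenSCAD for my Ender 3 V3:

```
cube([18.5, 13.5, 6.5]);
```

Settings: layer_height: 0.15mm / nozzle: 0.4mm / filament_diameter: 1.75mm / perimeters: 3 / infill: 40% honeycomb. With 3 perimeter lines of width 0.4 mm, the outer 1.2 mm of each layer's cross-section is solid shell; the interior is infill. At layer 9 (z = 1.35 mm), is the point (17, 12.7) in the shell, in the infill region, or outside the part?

At z = 1.35 mm: the cube is present — its section is the full 18.5×13.5 rectangle. Overall, the cross-section is a single solid region. The nearest boundary edge runs (18.50, 13.50)→(0.00, 13.50); distance from the point to it = 0.80 mm. The point is inside the cross-section, 0.80 mm from the nearest boundary — within the 1.2 mm shell band (3 × 0.4).

shell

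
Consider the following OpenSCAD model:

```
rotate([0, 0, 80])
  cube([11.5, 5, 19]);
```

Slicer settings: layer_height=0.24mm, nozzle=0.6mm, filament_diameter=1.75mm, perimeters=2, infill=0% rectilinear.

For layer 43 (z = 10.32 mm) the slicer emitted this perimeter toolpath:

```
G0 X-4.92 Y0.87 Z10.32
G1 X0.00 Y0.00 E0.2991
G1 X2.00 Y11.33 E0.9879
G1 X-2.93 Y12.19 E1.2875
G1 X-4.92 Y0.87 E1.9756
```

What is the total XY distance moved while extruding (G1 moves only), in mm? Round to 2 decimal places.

33.00 mm

Sum the Euclidean lengths of each G1 segment: total = 33.00 mm.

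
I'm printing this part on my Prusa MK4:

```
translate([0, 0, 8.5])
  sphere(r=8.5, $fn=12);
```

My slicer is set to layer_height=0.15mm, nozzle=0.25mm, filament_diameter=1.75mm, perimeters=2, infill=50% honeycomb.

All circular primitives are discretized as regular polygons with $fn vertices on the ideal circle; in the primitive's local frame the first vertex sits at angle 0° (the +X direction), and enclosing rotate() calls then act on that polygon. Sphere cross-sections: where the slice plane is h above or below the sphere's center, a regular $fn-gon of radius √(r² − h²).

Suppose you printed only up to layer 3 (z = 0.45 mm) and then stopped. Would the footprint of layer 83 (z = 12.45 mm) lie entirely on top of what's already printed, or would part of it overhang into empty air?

part overhangs

Compare the two slices. At z = 0.45: the r=8.5 sphere contributes a regular 12-gon of circumradius √(8.5²−8.05²) = 2.729 (area = (12/2)·2.729²·sin(360°/12) = 22.34 mm²). At z = 12.45: the sphere: section is a regular 12-gon, circumradius = √(r²−h²) = √(8.5²−3.95²) = 7.526 (area = (12/2)·7.526²·sin(360°/12) = 169.94 mm²). Checking containment: at z = 12.45 the cross-section extends beyond the z = 0.45 cross-section by about 147.60 mm².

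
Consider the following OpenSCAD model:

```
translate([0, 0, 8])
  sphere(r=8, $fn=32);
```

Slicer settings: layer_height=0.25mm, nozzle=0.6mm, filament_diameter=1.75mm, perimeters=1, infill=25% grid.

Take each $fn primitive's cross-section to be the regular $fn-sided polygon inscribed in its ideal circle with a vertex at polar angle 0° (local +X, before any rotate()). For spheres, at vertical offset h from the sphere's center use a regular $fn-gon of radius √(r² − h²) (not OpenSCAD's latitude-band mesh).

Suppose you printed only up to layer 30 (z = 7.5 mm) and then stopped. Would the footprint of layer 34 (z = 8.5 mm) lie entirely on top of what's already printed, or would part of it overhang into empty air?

entirely on top

Compare the two slices. At z = 7.5: the r=8 sphere slices to a regular 32-gon of circumradius 7.984 (√(r²−h²) with h=0.5 from center) (area = (32/2)·7.984²·sin(360°/32) = 198.99 mm²). At z = 8.5: the r=8 sphere slices to a regular 32-gon of circumradius 7.984 (√(r²−h²) with h=0.5 from center) (area = (32/2)·7.984²·sin(360°/32) = 198.99 mm²). Checking containment: the cross-section at z = 8.5 is a subset of the cross-section at z = 7.5.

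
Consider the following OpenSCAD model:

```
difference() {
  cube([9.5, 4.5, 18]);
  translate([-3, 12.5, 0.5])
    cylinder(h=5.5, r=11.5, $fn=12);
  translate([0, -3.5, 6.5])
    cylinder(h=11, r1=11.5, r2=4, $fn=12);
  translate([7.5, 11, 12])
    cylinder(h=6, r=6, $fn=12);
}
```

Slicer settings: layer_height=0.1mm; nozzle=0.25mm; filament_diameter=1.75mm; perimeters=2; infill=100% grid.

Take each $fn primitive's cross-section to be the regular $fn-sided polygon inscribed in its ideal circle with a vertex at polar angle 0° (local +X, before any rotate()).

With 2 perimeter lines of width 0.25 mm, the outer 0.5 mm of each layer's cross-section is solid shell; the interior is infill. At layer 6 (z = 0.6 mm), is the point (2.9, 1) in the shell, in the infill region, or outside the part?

infill

At z = 0.6 mm: the cube is present — its section is the full 9.5×4.5 rectangle; the cylinder at (-3, 12.5): section is a regular 12-gon, circumradius r=11.5; the cone at (0, -3.5) is absent (z outside [6.5, 17.5]); the cylinder at (7.5, 11) is not intersected at this z (z outside [12, 18]); Subtracting the remaining from the first: starting from the 9.5×4.5 cube, the r=11.5 cylinder at (-3, 12.5) partially overlaps it — only the 8.32 mm² overlap (of its 396.75 mm²) is removed, clipping the outline — 1 connected region. Overall, the cross-section is a single solid region. The nearest boundary edge runs (9.50, 0.00)→(0.00, 0.00); distance from the point to it = 1.00 mm. The point is inside the cross-section and 1.00 mm from the nearest boundary — more than the 0.5 mm shell width (2 × 0.25), so it's in the infill interior.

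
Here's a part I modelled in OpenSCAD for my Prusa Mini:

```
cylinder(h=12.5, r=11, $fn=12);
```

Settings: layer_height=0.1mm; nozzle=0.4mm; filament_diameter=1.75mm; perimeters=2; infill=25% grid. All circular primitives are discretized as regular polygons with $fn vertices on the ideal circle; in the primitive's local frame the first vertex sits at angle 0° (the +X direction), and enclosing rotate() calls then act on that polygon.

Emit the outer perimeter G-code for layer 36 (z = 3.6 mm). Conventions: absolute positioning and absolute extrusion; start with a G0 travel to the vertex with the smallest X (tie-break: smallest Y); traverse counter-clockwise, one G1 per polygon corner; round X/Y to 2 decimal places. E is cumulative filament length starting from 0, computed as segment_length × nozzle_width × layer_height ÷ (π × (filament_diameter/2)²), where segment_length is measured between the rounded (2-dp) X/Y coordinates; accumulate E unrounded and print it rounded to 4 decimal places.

G0 X-11.00 Y0.00 Z3.60
G1 X-9.53 Y-5.50 E0.0947
G1 X-5.50 Y-9.53 E0.1895
G1 X0.00 Y-11.00 E0.2841
G1 X5.50 Y-9.53 E0.3788
G1 X9.53 Y-5.50 E0.4736
G1 X11.00 Y0.00 E0.5683
G1 X9.53 Y5.50 E0.6629
G1 X5.50 Y9.53 E0.7577
G1 X0.00 Y11.00 E0.8524
G1 X-5.50 Y9.53 E0.9471
G1 X-9.53 Y5.50 E1.0418
G1 X-11.00 Y0.00 E1.1365

At z = 3.6 mm: the r=11 cylinder contributes a regular 12-gon of circumradius 11. The outline is a single polygon with 12 vertices. Extrusion per mm of travel: 0.4 × 0.1 / (π × 0.875²) = 0.016630. Accumulating E over each segment gives final E = 1.1365.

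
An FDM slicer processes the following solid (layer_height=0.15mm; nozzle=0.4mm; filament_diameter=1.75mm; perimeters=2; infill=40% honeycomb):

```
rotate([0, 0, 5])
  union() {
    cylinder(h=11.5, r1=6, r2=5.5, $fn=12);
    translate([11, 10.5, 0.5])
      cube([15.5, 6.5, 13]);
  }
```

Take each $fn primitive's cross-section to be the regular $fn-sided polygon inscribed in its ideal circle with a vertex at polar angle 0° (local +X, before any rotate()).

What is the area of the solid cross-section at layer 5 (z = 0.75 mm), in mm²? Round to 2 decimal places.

At z = 0.75 mm: the cone (r1=6→r2=5.5) has section circumradius 5.967 here — a regular 12-gon (area = (12/2)·5.967²·sin(360°/12) = 106.83 mm²); the 15.5×6.5 cube at (11, 10.5) contributes its full rectangle (area 100.75 mm²); Combining (union): the 2 present regions are separate (no shared area or edge), so areas and boundary lengths simply add and each stays a separate island — area = 207.58 mm²; (whole slice rotated 5° about Z — lengths, areas and connectivity unchanged). Overall, the cross-section has 2 separate islands. Net area = 207.58 mm².

207.58 mm²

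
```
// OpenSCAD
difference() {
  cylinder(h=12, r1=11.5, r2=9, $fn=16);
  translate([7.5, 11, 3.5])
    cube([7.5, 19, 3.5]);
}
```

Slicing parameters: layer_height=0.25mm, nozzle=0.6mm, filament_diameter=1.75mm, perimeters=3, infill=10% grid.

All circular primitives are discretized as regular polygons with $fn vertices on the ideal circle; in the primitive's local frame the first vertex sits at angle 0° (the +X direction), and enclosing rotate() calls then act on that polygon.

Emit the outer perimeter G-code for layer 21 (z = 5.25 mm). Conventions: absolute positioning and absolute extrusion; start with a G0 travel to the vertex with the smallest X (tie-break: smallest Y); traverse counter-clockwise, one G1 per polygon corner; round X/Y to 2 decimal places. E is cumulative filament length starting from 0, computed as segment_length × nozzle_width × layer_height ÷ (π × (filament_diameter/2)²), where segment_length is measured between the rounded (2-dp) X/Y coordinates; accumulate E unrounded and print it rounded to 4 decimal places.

At z = 5.25 mm: the cone (r1=11.5→r2=9) has section circumradius 10.406 here — a regular 16-gon; the cube at (7.5, 11) is present — its section is the full 7.5×19 rectangle; Taking the first minus the rest: starting from the cone, the 7.5×19 cube at (7.5, 11) misses the remaining region (no effect) — 1 connected region. The outline is a single polygon with 16 vertices. Extrusion per mm of travel: 0.6 × 0.25 / (π × 0.875²) = 0.062363. Accumulating E over each segment gives final E = 4.0511.

G0 X-10.41 Y0.00 Z5.25
G1 X-9.61 Y-3.98 E0.2532
G1 X-7.36 Y-7.36 E0.5064
G1 X-3.98 Y-9.61 E0.7596
G1 X0.00 Y-10.41 E1.0128
G1 X3.98 Y-9.61 E1.2659
G1 X7.36 Y-7.36 E1.5192
G1 X9.61 Y-3.98 E1.7724
G1 X10.41 Y0.00 E2.0255
G1 X9.61 Y3.98 E2.2787
G1 X7.36 Y7.36 E2.5319
G1 X3.98 Y9.61 E2.7851
G1 X0.00 Y10.41 E3.0383
G1 X-3.98 Y9.61 E3.2915
G1 X-7.36 Y7.36 E3.5447
G1 X-9.61 Y3.98 E3.7979
G1 X-10.41 Y0.00 E4.0511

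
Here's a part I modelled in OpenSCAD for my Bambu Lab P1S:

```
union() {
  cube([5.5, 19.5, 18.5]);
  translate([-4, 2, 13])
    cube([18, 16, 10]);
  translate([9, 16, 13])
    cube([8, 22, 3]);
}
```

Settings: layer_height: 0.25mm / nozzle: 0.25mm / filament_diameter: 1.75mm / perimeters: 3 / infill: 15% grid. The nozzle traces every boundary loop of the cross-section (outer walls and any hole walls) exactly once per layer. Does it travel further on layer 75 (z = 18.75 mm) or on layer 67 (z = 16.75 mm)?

layer 67 (z = 16.75 mm)

Layer 75 (z = 18.75): the cube is not intersected at this z (z outside [0, 18.5]); the cube at (-4, 2) (footprint 18×16) is included at this height (perimeter 68.00 mm); the cube at (9, 16) is absent (z outside [13, 16]); Combining (union): only the 18×16 cube at (-4, 2) is present, so the union is just that shape — boundary = 68.00 mm. So its perimeter = 68.00 mm. Layer 67 (z = 16.75): the cube is present — its section is the full 5.5×19.5 rectangle (perimeter 50.00 mm); the cube at (-4, 2) is present — its section is the full 18×16 rectangle (perimeter 68.00 mm); the cube at (9, 16) does not reach this height (z outside [13, 16]); Merging all regions: the regions partially overlap (shared area 88.00 mm²), so the edge portions inside another operand are dropped and the merged outline is re-measured after clipping — boundary = 75.00 mm. So its perimeter = 75.00 mm. Layer 67 is larger (75.00 vs 68.00 mm).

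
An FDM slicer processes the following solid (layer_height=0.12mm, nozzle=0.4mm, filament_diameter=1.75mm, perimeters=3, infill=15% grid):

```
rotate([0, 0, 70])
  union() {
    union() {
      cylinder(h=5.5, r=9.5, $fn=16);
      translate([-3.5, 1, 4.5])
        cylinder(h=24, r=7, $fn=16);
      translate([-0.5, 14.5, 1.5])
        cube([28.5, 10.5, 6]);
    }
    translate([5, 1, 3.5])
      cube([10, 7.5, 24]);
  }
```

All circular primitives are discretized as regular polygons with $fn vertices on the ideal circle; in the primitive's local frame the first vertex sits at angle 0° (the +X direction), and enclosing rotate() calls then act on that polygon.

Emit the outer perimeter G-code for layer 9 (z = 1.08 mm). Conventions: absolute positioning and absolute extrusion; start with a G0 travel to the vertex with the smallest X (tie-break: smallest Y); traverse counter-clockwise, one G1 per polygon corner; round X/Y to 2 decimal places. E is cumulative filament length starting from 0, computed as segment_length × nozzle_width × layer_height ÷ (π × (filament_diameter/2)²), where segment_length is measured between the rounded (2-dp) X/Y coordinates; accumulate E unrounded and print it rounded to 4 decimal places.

At z = 1.08 mm: the cylinder: section is a regular 16-gon, circumradius r=9.5; the cylinder at (-3.5, 1) is not intersected at this z (z outside [4.5, 28.5]); the cube at (-0.5, 14.5) does not reach this height (z outside [1.5, 7.5]); Combining (union): only the r=9.5 cylinder is present, so the union is just that shape — 1 connected region; the cube at (5, 1) does not reach this height (z outside [3.5, 27.5]); Combining (union): only that combined region is present, so the union is just that shape — 1 connected region; (rotated 70° about Z; rotation is an isometry so areas/perimeters/island counts are preserved). The outline is a single polygon with 16 vertices. Extrusion per mm of travel: 0.4 × 0.12 / (π × 0.875²) = 0.019956. Accumulating E over each segment gives final E = 1.1835.

G0 X-9.49 Y-0.41 Z1.08
G1 X-8.61 Y-4.01 E0.0740
G1 X-6.42 Y-7.00 E0.1479
G1 X-3.25 Y-8.93 E0.2220
G1 X0.41 Y-9.49 E0.2959
G1 X4.01 Y-8.61 E0.3698
G1 X7.00 Y-6.42 E0.4438
G1 X8.93 Y-3.25 E0.5179
G1 X9.49 Y0.41 E0.5917
G1 X8.61 Y4.01 E0.6657
G1 X6.42 Y7.00 E0.7397
G1 X3.25 Y8.93 E0.8137
G1 X-0.41 Y9.49 E0.8876
G1 X-4.01 Y8.61 E0.9616
G1 X-7.00 Y6.42 E1.0355
G1 X-8.93 Y3.25 E1.1096
G1 X-9.49 Y-0.41 E1.1835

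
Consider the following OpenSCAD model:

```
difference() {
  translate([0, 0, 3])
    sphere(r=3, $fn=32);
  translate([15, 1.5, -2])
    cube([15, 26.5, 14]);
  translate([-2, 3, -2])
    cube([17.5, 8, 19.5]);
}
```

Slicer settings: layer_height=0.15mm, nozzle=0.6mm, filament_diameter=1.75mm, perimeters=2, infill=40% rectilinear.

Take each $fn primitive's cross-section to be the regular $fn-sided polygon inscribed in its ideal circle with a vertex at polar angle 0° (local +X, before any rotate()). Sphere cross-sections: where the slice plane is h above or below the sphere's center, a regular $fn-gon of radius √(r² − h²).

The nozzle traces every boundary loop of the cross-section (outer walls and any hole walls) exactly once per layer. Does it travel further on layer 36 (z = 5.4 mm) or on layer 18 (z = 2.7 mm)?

layer 18 (z = 2.7 mm)

Layer 36 (z = 5.4): the r=3 sphere slices to a regular 32-gon of circumradius 1.800 (√(r²−h²) with h=2.4 from center) (perimeter = 2·32·1.800·sin(180°/32) = 11.29 mm); the 15×26.5 cube at (15, 1.5) contributes its full rectangle (perimeter 83.00 mm); the 17.5×8 cube at (-2, 3) contributes its full rectangle (perimeter 51.00 mm); Subtracting the remaining from the first: starting from the r=3 sphere, the 15×26.5 cube at (15, 1.5) misses the remaining region (no effect); the 17.5×8 cube at (-2, 3) misses the remaining region (no effect) — boundary = 11.29 mm. So its perimeter = 11.29 mm. Layer 18 (z = 2.7): the sphere: section is a regular 32-gon, circumradius = √(r²−h²) = √(3²−0.3²) = 2.985 (perimeter = 2·32·2.985·sin(180°/32) = 18.72 mm); the cube at (15, 1.5) (footprint 15×26.5) is included at this height (perimeter 83.00 mm); the cube at (-2, 3) (footprint 17.5×8) is included at this height (perimeter 51.00 mm); Taking the first minus the rest: starting from the r=3 sphere, the 15×26.5 cube at (15, 1.5) misses the remaining region (no effect); the 17.5×8 cube at (-2, 3) misses the remaining region (no effect) — boundary = 18.72 mm. So its perimeter = 18.72 mm. Layer 18 is larger (18.72 vs 11.29 mm).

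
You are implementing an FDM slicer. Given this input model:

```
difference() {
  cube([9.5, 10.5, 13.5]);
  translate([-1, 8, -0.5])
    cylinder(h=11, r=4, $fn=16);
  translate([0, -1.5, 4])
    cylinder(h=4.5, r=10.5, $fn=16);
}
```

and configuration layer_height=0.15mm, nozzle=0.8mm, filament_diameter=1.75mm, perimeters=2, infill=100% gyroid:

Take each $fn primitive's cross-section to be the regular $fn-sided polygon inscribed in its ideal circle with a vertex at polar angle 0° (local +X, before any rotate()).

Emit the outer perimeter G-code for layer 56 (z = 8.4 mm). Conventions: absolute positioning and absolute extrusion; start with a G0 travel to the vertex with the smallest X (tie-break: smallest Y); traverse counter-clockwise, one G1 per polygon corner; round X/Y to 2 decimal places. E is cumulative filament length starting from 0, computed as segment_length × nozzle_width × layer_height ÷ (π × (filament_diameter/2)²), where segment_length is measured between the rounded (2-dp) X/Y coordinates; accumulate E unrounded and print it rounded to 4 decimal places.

At z = 8.4 mm: the cube (footprint 9.5×10.5) is included at this height; the r=4 cylinder at (-1, 8) contributes a regular 16-gon of circumradius 4; the cylinder at (0, -1.5): section is a regular 16-gon, circumradius r=10.5; Subtracting the remaining from the first: starting from the 9.5×10.5 cube, the r=4 cylinder at (-1, 8) partially overlaps it — only the 15.00 mm² overlap (of its 48.98 mm²) is removed, clipping the outline; the r=10.5 cylinder at (0, -1.5) partially overlaps it — only the 57.26 mm² overlap (of its 337.53 mm²) is removed, clipping the outline — 1 connected region. The outline is a single polygon with 7 vertices. Extrusion per mm of travel: 0.8 × 0.15 / (π × 0.875²) = 0.049890. Accumulating E over each segment gives final E = 1.3160.

G0 X2.05 Y10.50 Z8.40
G1 X2.70 Y9.53 E0.0583
G1 X2.92 Y8.42 E0.1147
G1 X4.02 Y8.20 E0.1707
G1 X7.42 Y5.92 E0.3749
G1 X9.50 Y2.82 E0.5612
G1 X9.50 Y10.50 E0.9443
G1 X2.05 Y10.50 E1.3160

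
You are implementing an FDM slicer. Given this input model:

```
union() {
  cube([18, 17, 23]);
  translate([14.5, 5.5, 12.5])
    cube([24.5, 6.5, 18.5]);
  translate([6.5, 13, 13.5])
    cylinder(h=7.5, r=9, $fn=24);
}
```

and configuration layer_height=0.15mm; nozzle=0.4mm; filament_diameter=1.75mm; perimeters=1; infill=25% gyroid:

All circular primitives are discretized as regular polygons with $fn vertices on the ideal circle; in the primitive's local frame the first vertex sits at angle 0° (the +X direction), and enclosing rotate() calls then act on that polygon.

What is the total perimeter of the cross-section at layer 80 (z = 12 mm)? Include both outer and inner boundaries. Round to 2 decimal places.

At z = 12 mm: the cube is present — its section is the full 18×17 rectangle (perimeter 70.00 mm); the cube at (14.5, 5.5) does not reach this height (z outside [12.5, 31]); the cylinder at (6.5, 13) does not reach this height (z outside [13.5, 21]); Combining (union): only the 18×17 cube is present, so the union is just that shape — boundary = 70.00 mm. Overall, the cross-section is a single solid region. Total boundary length (outer) = 70.00 mm.

70.00 mm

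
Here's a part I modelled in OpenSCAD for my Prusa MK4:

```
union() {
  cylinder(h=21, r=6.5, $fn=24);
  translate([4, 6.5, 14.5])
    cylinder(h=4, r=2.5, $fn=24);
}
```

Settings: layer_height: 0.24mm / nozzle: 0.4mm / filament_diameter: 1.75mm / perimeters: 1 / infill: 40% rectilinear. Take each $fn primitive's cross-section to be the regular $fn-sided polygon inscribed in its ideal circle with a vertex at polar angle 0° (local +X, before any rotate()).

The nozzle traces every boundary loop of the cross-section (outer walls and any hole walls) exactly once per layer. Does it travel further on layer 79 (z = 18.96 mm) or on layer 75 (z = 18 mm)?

Layer 79 (z = 18.96): the r=6.5 cylinder contributes a regular 24-gon of circumradius 6.5 (perimeter = 2·24·6.500·sin(180°/24) = 40.72 mm); the cylinder at (4, 6.5) is not intersected at this z (z outside [14.5, 18.5]); Combining (union): only the r=6.5 cylinder is present, so the union is just that shape — boundary = 40.72 mm. So its perimeter = 40.72 mm. Layer 75 (z = 18): the r=6.5 cylinder gives a regular 24-gon of circumradius 6.5 (constant along its height) (perimeter = 2·24·6.500·sin(180°/24) = 40.72 mm); the r=2.5 cylinder at (4, 6.5) contributes a regular 24-gon of circumradius 2.5 (perimeter = 2·24·2.500·sin(180°/24) = 15.66 mm); Taking the union: the regions partially overlap (shared area 3.64 mm²), so the edge portions inside another operand are dropped and the merged outline is re-measured after clipping — boundary = 47.68 mm. So its perimeter = 47.68 mm. Layer 75 is larger (47.68 vs 40.72 mm).

layer 75 (z = 18 mm)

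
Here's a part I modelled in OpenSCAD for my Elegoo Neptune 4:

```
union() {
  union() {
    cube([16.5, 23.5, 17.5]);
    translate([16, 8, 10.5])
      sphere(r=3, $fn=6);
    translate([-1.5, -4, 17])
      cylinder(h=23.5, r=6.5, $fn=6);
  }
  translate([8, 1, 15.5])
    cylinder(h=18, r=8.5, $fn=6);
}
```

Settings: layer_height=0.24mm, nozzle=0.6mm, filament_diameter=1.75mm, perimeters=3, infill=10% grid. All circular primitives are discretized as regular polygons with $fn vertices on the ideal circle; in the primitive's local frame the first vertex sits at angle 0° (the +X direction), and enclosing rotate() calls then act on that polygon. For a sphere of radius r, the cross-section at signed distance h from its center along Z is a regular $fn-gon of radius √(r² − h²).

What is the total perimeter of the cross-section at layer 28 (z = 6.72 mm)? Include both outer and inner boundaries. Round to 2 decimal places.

At z = 6.72 mm: the cube (footprint 16.5×23.5) is included at this height (perimeter 80.00 mm); the sphere at (16, 8) is absent (|z−center|=3.780 > r=3); the cylinder at (-1.5, -4) is absent (z outside [17, 40.5]); Taking the union: only the 16.5×23.5 cube is present, so the union is just that shape — boundary = 80.00 mm; the cylinder at (8, 1) is absent (z outside [15.5, 33.5]); Taking the union: only that combined region is present, so the union is just that shape — boundary = 80.00 mm. Overall, the cross-section is a single solid region. Total boundary length (outer) = 80.00 mm.

80.00 mm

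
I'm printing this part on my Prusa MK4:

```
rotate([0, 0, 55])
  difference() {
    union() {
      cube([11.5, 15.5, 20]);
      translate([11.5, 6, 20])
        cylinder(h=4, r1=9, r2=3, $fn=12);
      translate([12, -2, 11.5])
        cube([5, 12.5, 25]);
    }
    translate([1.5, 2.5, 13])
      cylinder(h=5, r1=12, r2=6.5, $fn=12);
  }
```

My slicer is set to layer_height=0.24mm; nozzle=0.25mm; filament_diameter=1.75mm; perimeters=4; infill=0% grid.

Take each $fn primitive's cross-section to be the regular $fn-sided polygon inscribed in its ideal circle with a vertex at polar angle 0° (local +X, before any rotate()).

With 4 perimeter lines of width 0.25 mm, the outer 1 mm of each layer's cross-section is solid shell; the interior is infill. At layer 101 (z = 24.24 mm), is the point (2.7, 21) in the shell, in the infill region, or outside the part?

outside

At z = 24.24 mm: the cube is absent (z outside [0, 20]); the cone at (11.5, 6) is absent (z outside [20, 24]); the cube at (12, -2) (footprint 5×12.5) is included at this height; Combining (union): only the 5×12.5 cube at (12, -2) is present, so the union is just that shape — 1 connected region; the cone at (1.5, 2.5) is not intersected at this z (z outside [13, 18]); Subtracting the remaining from the first: none of the subtracted shapes is present at this height, so the result so far is unchanged — 1 connected region; (rotated 55° about Z; rotation is an isometry so areas/perimeters/island counts are preserved). Overall, the cross-section is a single solid region. Undo the 55° rotation: the query point maps to (18.751, 9.833) in the un-rotated model frame. The nearest boundary edge runs (17.00, -2.00)→(17.00, 10.50); distance from the point to it = 1.75 mm. The point is not inside any of the regions above, so it lies outside the cross-section (1.75 mm from the nearest boundary).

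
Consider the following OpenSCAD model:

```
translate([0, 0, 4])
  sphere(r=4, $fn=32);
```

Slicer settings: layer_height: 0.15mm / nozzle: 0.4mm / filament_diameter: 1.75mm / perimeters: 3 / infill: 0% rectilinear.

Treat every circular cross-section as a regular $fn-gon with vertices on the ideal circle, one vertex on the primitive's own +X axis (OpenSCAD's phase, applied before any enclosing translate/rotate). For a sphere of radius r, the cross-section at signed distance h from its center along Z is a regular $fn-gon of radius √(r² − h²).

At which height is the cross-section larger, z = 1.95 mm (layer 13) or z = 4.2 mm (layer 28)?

Layer 13 (z = 1.95): the r=4 sphere contributes a regular 32-gon of circumradius √(4²−2.05²) = 3.435 (area = (32/2)·3.435²·sin(360°/32) = 36.83 mm²). So its area = 36.83 mm². Layer 28 (z = 4.2): the r=4 sphere contributes a regular 32-gon of circumradius √(4²−0.2²) = 3.995 (area = (32/2)·3.995²·sin(360°/32) = 49.82 mm²). So its area = 49.82 mm². Layer 28 is larger (49.82 vs 36.83 mm²).

layer 28 (z = 4.2 mm)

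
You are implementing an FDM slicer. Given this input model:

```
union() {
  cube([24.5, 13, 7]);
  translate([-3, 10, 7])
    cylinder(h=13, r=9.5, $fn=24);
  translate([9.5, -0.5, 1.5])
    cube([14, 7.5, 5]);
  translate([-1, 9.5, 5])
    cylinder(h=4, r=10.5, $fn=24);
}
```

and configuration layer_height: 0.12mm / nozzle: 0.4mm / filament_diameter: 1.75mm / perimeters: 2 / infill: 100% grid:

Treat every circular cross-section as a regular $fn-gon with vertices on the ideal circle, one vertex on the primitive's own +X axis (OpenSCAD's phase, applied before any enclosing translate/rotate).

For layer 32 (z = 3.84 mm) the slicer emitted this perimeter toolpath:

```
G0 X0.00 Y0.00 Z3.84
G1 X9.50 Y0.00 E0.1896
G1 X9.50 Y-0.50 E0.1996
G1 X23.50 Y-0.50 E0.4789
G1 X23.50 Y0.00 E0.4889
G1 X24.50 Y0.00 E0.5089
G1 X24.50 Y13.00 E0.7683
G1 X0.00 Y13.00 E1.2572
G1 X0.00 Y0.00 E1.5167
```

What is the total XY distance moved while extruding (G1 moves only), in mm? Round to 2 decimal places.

Sum the Euclidean lengths of each G1 segment: total = 76.00 mm.

76.00 mm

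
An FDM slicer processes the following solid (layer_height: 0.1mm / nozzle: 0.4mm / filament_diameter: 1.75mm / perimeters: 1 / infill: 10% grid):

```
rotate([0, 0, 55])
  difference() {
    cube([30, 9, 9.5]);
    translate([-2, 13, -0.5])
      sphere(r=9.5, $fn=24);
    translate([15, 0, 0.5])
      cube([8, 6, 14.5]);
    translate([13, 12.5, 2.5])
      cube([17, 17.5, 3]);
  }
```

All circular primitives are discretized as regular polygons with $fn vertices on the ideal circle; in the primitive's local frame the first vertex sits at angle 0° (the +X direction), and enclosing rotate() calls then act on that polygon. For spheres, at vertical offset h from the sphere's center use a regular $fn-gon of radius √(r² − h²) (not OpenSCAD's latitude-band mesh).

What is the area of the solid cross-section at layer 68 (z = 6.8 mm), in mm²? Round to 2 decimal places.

219.44 mm²

At z = 6.8 mm: the 30×9 cube contributes its full rectangle (area 270.00 mm²); the r=9.5 sphere at (-2, 13) slices to a regular 24-gon of circumradius 6.079 (√(r²−h²) with h=7.3 from center) (area = (24/2)·6.079²·sin(360°/24) = 114.79 mm²); the 8×6 cube at (15, 0) contributes its full rectangle (area 48.00 mm²); the cube at (13, 12.5) does not reach this height (z outside [2.5, 5.5]); Taking the first minus the rest: starting from the 30×9 cube (270.00 mm²), the r=9.5 sphere at (-2, 13) partially overlaps it — only the 2.56 mm² overlap (of its 114.79 mm²) is removed, clipping the outline; the 8×6 cube at (15, 0) lies inside it touching the edge (removes its full 48.00 mm²) — area = 219.44 mm²; (rotated 55° about Z; rotation is an isometry so areas/perimeters/island counts are preserved). Overall, the cross-section is a single solid region. Net area = 219.44 mm².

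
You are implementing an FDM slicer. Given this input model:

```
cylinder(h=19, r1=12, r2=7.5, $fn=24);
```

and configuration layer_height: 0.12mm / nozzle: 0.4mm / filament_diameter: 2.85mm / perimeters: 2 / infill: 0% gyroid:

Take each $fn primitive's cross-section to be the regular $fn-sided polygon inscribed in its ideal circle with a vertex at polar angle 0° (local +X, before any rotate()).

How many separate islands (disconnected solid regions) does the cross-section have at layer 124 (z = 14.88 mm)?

1

At z = 14.88 mm: the cone: at t=0.783 of its height the radius interpolates to r₁+(r₂−r₁)t = 8.476, giving a regular 24-gon of that circumradius. Overall, the cross-section is a single solid region. Island count = 1.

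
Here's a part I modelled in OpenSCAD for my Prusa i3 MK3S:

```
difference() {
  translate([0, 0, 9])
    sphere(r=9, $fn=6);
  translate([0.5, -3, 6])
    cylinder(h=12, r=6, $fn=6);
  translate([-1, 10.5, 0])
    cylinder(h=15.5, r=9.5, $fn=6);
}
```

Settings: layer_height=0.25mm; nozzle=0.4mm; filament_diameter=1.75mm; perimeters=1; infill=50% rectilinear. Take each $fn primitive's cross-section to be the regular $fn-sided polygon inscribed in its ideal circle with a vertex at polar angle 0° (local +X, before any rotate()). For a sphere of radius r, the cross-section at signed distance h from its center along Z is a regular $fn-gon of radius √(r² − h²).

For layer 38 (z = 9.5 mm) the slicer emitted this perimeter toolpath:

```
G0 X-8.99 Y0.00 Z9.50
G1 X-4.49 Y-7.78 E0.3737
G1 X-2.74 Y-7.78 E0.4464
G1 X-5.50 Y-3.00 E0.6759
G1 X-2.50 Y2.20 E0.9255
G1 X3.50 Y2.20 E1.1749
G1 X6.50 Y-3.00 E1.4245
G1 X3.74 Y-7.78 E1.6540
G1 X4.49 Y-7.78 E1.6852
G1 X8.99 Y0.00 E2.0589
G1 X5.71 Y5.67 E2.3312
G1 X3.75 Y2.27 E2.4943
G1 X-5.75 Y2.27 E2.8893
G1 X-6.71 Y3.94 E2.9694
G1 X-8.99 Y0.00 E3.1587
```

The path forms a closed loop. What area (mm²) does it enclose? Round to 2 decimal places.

60.02 mm²

Apply the shoelace formula to the sequence of (X, Y) vertices; enclosed area = 60.02 mm².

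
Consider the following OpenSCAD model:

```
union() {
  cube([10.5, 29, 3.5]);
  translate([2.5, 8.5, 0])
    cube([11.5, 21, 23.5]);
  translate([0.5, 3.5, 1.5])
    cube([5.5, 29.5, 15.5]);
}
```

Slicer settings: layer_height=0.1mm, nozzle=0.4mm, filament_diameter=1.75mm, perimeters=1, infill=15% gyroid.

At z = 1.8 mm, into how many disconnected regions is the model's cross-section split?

At z = 1.8 mm: the cube is present — its section is the full 10.5×29 rectangle; the cube at (2.5, 8.5) is present — its section is the full 11.5×21 rectangle; the 5.5×29.5 cube at (0.5, 3.5) contributes its full rectangle; Merging all regions: the regions partially overlap (shared area 306.00 mm²), so overlapping operands fuse into one piece — 1 connected region. The result has 1 disconnected region.

1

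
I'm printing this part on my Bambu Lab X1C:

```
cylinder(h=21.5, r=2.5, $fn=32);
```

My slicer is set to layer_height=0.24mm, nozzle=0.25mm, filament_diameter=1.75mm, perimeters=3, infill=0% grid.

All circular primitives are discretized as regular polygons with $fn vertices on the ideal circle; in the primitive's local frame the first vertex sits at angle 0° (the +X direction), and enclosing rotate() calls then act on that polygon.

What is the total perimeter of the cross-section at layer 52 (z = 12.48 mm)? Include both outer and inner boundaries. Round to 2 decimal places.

At z = 12.48 mm: the r=2.5 cylinder contributes a regular 32-gon of circumradius 2.5 (perimeter = 2·32·2.500·sin(180°/32) = 15.68 mm). Overall, the cross-section is a single solid region. Total boundary length (outer) = 15.68 mm.

15.68 mm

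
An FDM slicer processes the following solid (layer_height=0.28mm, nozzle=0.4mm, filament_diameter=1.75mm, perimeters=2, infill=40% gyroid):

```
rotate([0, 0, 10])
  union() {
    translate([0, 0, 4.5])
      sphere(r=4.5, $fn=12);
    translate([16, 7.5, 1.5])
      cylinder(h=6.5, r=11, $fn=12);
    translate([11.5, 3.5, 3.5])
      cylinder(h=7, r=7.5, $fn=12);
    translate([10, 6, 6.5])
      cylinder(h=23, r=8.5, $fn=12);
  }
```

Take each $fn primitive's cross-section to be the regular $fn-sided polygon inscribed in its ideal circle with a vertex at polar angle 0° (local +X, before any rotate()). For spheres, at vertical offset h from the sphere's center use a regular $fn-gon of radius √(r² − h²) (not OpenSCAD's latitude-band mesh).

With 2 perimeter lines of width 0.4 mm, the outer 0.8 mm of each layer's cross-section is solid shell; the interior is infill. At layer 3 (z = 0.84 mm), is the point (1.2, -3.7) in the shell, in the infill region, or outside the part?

At z = 0.84 mm: the r=4.5 sphere contributes a regular 12-gon of circumradius √(4.5²−3.66²) = 2.618; the cylinder at (16, 7.5) is absent (z outside [1.5, 8]); the cylinder at (11.5, 3.5) is absent (z outside [3.5, 10.5]); the cylinder at (10, 6) does not reach this height (z outside [6.5, 29.5]); Combining (union): only the r=4.5 sphere is present, so the union is just that shape — 1 connected region; (rotated 10° about Z; rotation is an isometry so areas/perimeters/island counts are preserved). Overall, the cross-section is a single solid region. Undo the 10° rotation: the query point maps to (0.539, -3.852) in the un-rotated model frame. The nearest boundary edge runs (-0.00, -2.62)→(1.31, -2.27); distance from the point to it = 1.33 mm. The point is not inside any of the regions above, so it lies outside the cross-section (1.33 mm from the nearest boundary).

outside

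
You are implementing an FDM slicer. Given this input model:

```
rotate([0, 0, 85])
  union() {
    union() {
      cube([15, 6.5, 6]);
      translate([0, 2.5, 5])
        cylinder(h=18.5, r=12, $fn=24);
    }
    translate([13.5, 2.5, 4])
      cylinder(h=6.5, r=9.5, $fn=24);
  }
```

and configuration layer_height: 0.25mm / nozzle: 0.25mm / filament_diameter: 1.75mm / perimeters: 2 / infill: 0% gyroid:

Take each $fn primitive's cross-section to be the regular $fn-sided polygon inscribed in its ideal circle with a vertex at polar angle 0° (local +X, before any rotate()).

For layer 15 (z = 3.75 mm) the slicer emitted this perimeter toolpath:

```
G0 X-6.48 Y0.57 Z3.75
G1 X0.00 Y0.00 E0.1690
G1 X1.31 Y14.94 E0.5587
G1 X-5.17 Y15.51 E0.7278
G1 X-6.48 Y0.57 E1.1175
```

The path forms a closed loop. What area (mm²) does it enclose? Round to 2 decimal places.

97.56 mm²

Apply the shoelace formula to the sequence of (X, Y) vertices; enclosed area = 97.56 mm².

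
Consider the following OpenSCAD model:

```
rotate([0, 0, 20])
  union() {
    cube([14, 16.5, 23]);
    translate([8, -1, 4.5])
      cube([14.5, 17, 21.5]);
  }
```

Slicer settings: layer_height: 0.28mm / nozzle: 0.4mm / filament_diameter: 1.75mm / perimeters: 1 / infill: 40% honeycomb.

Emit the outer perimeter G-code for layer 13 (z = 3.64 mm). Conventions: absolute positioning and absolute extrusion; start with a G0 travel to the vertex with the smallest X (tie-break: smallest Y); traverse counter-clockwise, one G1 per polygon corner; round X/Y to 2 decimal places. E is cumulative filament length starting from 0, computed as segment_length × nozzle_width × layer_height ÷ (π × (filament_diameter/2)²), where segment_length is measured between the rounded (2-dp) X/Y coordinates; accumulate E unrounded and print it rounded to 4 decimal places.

G0 X-5.64 Y15.50 Z3.64
G1 X0.00 Y0.00 E0.7680
G1 X13.16 Y4.79 E1.4202
G1 X7.51 Y20.29 E2.1884
G1 X-5.64 Y15.50 E2.8400

At z = 3.64 mm: the cube is present — its section is the full 14×16.5 rectangle; the cube at (8, -1) is not intersected at this z (z outside [4.5, 26]); Combining (union): only the 14×16.5 cube is present, so the union is just that shape — 1 connected region; (whole slice rotated 20° about Z — lengths, areas and connectivity unchanged). The outline is a single polygon with 4 vertices. Extrusion per mm of travel: 0.4 × 0.28 / (π × 0.875²) = 0.046564. Accumulating E over each segment gives final E = 2.8400.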